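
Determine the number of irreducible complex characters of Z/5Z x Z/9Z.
45

Solution. The number of irreducible complex representations of a finite group equals its number of conjugacy classes. Z/5Z x Z/9Z is abelian of order 45, so every element is its own conjugacy class: 45 classes, so Z/5Z x Z/9Z (order 45) has exactly 45 irreducible complex representations.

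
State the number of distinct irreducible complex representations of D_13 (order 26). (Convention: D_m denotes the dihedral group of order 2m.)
8

Justification: The number of irreducible complex representations of a finite group equals its number of conjugacy classes. D_13 has 8 conjugacy classes ((n+3)/2 for n odd), so D_13 (order 26) has exactly 8 irreducible complex representations.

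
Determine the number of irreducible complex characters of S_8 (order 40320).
22

The number of irreducible complex representations of a finite group equals its number of conjugacy classes. Conjugacy classes in S_8 correspond to cycle types, i.e. partitions of 8; there are p(8) = 22 of them, so S_8 (order 40320) has exactly 22 irreducible complex representations.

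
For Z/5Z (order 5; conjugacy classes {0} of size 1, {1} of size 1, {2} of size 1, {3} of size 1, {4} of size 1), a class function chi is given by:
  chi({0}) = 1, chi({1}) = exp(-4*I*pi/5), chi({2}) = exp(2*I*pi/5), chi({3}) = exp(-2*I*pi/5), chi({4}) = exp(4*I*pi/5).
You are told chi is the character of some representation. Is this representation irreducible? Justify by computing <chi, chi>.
Irreducible: <chi, chi> = 1.

Why: <chi, chi> = (1/|G|) sum_C |C| * |chi(C)|^2 = (1/5)[1*|1|^2 + 1*|exp(-4*I*pi/5)|^2 + 1*|exp(2*I*pi/5)|^2 + 1*|exp(-2*I*pi/5)|^2 + 1*|exp(4*I*pi/5)|^2]
  = (1/5)[(1) + (1) + (1) + (1) + (1)] = 5/5 = 1.
(Exp terms are combined using exp(i*s)*conj(exp(i*t)) = exp(i*(s-t)), and sums of them are collapsed using the identity that for every m > 1 the m distinct m-th roots of unity sum to 0, e.g. 1 + exp(2*I*pi/3) + exp(-2*I*pi/3) = 0.)
A character is irreducible iff <chi, chi> = 1, so this representation is irreducible.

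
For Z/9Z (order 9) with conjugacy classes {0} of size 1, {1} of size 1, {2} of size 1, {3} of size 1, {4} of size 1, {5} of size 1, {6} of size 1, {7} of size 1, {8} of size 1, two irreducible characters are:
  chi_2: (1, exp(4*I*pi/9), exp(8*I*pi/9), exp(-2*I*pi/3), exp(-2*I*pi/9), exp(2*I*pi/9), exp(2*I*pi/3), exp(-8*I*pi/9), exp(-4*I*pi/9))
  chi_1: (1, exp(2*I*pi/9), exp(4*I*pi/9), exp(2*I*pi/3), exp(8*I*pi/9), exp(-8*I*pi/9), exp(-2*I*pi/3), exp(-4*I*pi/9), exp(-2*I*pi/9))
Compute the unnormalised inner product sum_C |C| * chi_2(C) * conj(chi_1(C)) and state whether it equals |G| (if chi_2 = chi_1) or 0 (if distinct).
Sum = 0; so <chi_2, chi_1> = 0 (distinct irreducibles are orthogonal).

Justification: Compute term by term over conjugacy classes (|C| * chi_2(C) * conj(chi_1(C))):
  1*(1)*conj(1) + 1*(exp(4*I*pi/9))*conj(exp(2*I*pi/9)) + 1*(exp(8*I*pi/9))*conj(exp(4*I*pi/9)) + 1*(exp(-2*I*pi/3))*conj(exp(2*I*pi/3)) + 1*(exp(-2*I*pi/9))*conj(exp(8*I*pi/9)) + 1*(exp(2*I*pi/9))*conj(exp(-8*I*pi/9)) + 1*(exp(2*I*pi/3))*conj(exp(-2*I*pi/3)) + 1*(exp(-8*I*pi/9))*conj(exp(-4*I*pi/9)) + 1*(exp(-4*I*pi/9))*conj(exp(-2*I*pi/9))
  = (1) + (exp(2*I*pi/9)) + (exp(4*I*pi/9)) + (exp(2*I*pi/3)) + (exp(8*I*pi/9)) + (exp(-8*I*pi/9)) + (exp(-2*I*pi/3)) + (exp(-4*I*pi/9)) + (exp(-2*I*pi/9))
  = 0.
(Exp terms are combined using exp(i*s)*conj(exp(i*t)) = exp(i*(s-t)), and sums of them are collapsed using the identity that for every m > 1 the m distinct m-th roots of unity sum to 0, e.g. 1 + exp(2*I*pi/3) + exp(-2*I*pi/3) = 0.)
Dividing by |G| = 9 gives 0/9 = 0, matching the row-orthogonality relation <chi_2, chi_1> = [chi_2 = chi_1].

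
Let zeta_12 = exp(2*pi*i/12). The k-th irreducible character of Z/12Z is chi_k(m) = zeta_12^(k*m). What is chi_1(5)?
chi_1(5) = zeta_12^5 = exp(5*I*pi/6)

Details: chi_1(5) = zeta_12^(1*5) = zeta_12^5. Since zeta_12^12 = 1, this equals zeta_12^5 = exp(2*pi*i*5/12) = exp(5*I*pi/6).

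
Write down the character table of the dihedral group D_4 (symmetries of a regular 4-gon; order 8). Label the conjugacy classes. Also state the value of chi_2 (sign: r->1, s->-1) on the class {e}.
Conjugacy classes: {e} of size 1, {r^2} of size 1, {r^1, r^3} of size 2, {s, sr^2, ...} of size 2, {sr, sr^3, ...} of size 2.
Character table:
  irrep \ class              {e} (size 1)  {r^2} (size 1)  {r^1, r^3} (size 2)  {s, sr^2, ...} (size 2)  {sr, sr^3, ...} (size 2)
  chi_1 (triv)               1             1               1                    1                        1                       
  chi_2 (sign: r->1, s->-1)  1             1               1                    -1                       -1                      
  chi_3 (r->-1, s->1)        1             1               -1                   1                        -1                      
  chi_4 (r->-1, s->-1)       1             1               -1                   -1                       1                       
  chi_5 (2d, j=1)            2             -2              0                    0                        0                       

Spot check: chi_2 (sign: r->1, s->-1) on {e} = 1.

Reasoning: D_4 has order 2*4 = 8 with 5 conjugacy classes, hence 5 irreducibles. Sum of squared dims 1 + 1 + 1 + 1 + 4 = 8 = |G|. Linear characters come from the abelianisation; the 2-dimensional irreps have character r^k -> 2*cos(2*pi*j*k/4), reflections -> 0.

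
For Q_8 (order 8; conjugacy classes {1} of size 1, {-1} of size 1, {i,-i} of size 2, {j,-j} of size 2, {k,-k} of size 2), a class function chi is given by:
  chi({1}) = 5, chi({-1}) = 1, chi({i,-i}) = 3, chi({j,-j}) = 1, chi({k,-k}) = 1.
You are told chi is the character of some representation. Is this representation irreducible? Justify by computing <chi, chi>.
Not irreducible (reducible): <chi, chi> = 6 > 1.

Argument: <chi, chi> = (1/|G|) sum_C |C| * |chi(C)|^2 = (1/8)[1*|5|^2 + 1*|1|^2 + 2*|3|^2 + 2*|1|^2 + 2*|1|^2]
  = (1/8)[(25) + (1) + (18) + (2) + (2)] = 48/8 = 6.
A character is irreducible iff <chi, chi> = 1, so this representation is reducible.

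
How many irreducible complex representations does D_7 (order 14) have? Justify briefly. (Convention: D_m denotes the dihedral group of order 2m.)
5

Solution. The number of irreducible complex representations of a finite group equals its number of conjugacy classes. D_7 has 5 conjugacy classes ((n+3)/2 for n odd), so D_7 (order 14) has exactly 5 irreducible complex representations.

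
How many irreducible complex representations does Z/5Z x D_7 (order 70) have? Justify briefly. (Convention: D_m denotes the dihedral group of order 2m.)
25

Justification: The number of irreducible complex representations of a finite group equals its number of conjugacy classes. For a direct product, #classes(G x H) = #classes(G) * #classes(H). Z/5Z has 5 classes (abelian), D_7 has 5 classes, so 5 * 5 = 25, so Z/5Z x D_7 (order 70) has exactly 25 irreducible complex representations.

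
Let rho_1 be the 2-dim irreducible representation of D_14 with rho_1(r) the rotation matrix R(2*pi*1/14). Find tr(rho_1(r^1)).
chi_{rho_1}(r^1) = 2*cos(2*pi*1*1/14) = 2*cos(pi/7)

Explanation: rho_1(r^1) is rotation by angle 2*pi*1*1/14, whose trace is 2*cos(2*pi*1*1/14) = 2*cos(pi/7).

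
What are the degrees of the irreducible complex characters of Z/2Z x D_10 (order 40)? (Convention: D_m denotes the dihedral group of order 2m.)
Dimensions: 1, 1, 1, 1, 1, 1, 1, 1, 2, 2, 2, 2, 2, 2, 2, 2

Reasoning: There are 16 irreducibles (= number of conjugacy classes). Their dimensions d_i satisfy sum d_i^2 = |G| = 40: 1 + 1 + 1 + 1 + 1 + 1 + 1 + 1 + 4 + 4 + 4 + 4 + 4 + 4 + 4 + 4 = 40. (For the product with Z/2Z: each of the 2 1-dim characters of Z/2Z tensors with each irrep of D_10, giving 2 copies of each D_10-dimension.)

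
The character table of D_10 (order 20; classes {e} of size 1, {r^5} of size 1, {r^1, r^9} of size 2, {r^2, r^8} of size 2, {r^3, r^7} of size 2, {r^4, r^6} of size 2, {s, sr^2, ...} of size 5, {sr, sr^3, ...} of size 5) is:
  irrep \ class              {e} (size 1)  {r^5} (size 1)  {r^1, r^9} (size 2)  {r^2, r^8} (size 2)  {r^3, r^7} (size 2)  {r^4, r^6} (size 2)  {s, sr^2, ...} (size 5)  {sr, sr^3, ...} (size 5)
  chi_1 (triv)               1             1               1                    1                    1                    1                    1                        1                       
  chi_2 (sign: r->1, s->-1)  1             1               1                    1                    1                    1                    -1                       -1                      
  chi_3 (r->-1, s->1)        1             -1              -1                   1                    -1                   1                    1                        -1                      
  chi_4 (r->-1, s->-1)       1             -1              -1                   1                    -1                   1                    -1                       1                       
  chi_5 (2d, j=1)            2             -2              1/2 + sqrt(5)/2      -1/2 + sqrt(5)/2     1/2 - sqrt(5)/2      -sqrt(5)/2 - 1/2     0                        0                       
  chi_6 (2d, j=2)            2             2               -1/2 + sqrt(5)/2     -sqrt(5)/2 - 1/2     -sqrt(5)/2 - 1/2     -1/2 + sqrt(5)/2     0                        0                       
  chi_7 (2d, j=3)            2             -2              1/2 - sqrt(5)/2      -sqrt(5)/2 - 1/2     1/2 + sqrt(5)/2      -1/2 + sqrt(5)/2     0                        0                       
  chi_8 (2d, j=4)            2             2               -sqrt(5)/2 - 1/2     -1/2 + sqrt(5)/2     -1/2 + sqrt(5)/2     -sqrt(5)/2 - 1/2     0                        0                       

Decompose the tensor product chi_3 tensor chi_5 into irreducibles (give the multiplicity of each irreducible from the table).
chi_3 tensor chi_5 = chi_8 (all other irreducibles have multiplicity 0).

Derivation: The character of a tensor product is the pointwise product (chi_3 * chi_5)(C) = chi_3(C) * chi_5(C):
  {e}: (1)*(2), {r^5}: (-1)*(-2), {r^1, r^9}: (-1)*(1/2 + sqrt(5)/2), {r^2, r^8}: (1)*(-1/2 + sqrt(5)/2), {r^3, r^7}: (-1)*(1/2 - sqrt(5)/2), {r^4, r^6}: (1)*(-sqrt(5)/2 - 1/2), {s, sr^2, ...}: (1)*(0), {sr, sr^3, ...}: (-1)*(0)
so (chi_3 * chi_5) takes values
  {e} -> 2, {r^5} -> 2, {r^1, r^9} -> -sqrt(5)/2 - 1/2, {r^2, r^8} -> -1/2 + sqrt(5)/2, {r^3, r^7} -> -1/2 + sqrt(5)/2, {r^4, r^6} -> -sqrt(5)/2 - 1/2, {s, sr^2, ...} -> 0, {sr, sr^3, ...} -> 0.
Now take the inner product of this character with each irreducible chi from the table, <chi_3*chi_5, chi> = (1/20) sum_C |C| (chi_3*chi_5)(C) conj(chi(C)):
  <chi_3*chi_5, chi_1> = (1/20)[1*(2)*conj(1) + 1*(2)*conj(1) + 2*(-sqrt(5)/2 - 1/2)*conj(1) + 2*(-1/2 + sqrt(5)/2)*conj(1) + 2*(-1/2 + sqrt(5)/2)*conj(1) + 2*(-sqrt(5)/2 - 1/2)*conj(1) + 5*(0)*conj(1) + 5*(0)*conj(1)]
      = (1/20)[(2) + (2) + (-sqrt(5) - 1) + (-1 + sqrt(5)) + (-1 + sqrt(5)) + (-sqrt(5) - 1) + (0) + (0)] = 0/20 = 0
  <chi_3*chi_5, chi_2> = (1/20)[1*(2)*conj(1) + 1*(2)*conj(1) + 2*(-sqrt(5)/2 - 1/2)*conj(1) + 2*(-1/2 + sqrt(5)/2)*conj(1) + 2*(-1/2 + sqrt(5)/2)*conj(1) + 2*(-sqrt(5)/2 - 1/2)*conj(1) + 5*(0)*conj(-1) + 5*(0)*conj(-1)]
      = (1/20)[(2) + (2) + (-sqrt(5) - 1) + (-1 + sqrt(5)) + (-1 + sqrt(5)) + (-sqrt(5) - 1) + (0) + (0)] = 0/20 = 0
  <chi_3*chi_5, chi_3> = (1/20)[1*(2)*conj(1) + 1*(2)*conj(-1) + 2*(-sqrt(5)/2 - 1/2)*conj(-1) + 2*(-1/2 + sqrt(5)/2)*conj(1) + 2*(-1/2 + sqrt(5)/2)*conj(-1) + 2*(-sqrt(5)/2 - 1/2)*conj(1) + 5*(0)*conj(1) + 5*(0)*conj(-1)]
      = (1/20)[(2) + (-2) + (1 + sqrt(5)) + (-1 + sqrt(5)) + (1 - sqrt(5)) + (-sqrt(5) - 1) + (0) + (0)] = 0/20 = 0
  <chi_3*chi_5, chi_4> = (1/20)[1*(2)*conj(1) + 1*(2)*conj(-1) + 2*(-sqrt(5)/2 - 1/2)*conj(-1) + 2*(-1/2 + sqrt(5)/2)*conj(1) + 2*(-1/2 + sqrt(5)/2)*conj(-1) + 2*(-sqrt(5)/2 - 1/2)*conj(1) + 5*(0)*conj(-1) + 5*(0)*conj(1)]
      = (1/20)[(2) + (-2) + (1 + sqrt(5)) + (-1 + sqrt(5)) + (1 - sqrt(5)) + (-sqrt(5) - 1) + (0) + (0)] = 0/20 = 0
  <chi_3*chi_5, chi_5> = (1/20)[1*(2)*conj(2) + 1*(2)*conj(-2) + 2*(-sqrt(5)/2 - 1/2)*conj(1/2 + sqrt(5)/2) + 2*(-1/2 + sqrt(5)/2)*conj(-1/2 + sqrt(5)/2) + 2*(-1/2 + sqrt(5)/2)*conj(1/2 - sqrt(5)/2) + 2*(-sqrt(5)/2 - 1/2)*conj(-sqrt(5)/2 - 1/2) + 5*(0)*conj(0) + 5*(0)*conj(0)]
      = (1/20)[(4) + (-4) + (-3 - sqrt(5)) + (3 - sqrt(5)) + (-3 + sqrt(5)) + (sqrt(5) + 3) + (0) + (0)] = 0/20 = 0
  <chi_3*chi_5, chi_6> = (1/20)[1*(2)*conj(2) + 1*(2)*conj(2) + 2*(-sqrt(5)/2 - 1/2)*conj(-1/2 + sqrt(5)/2) + 2*(-1/2 + sqrt(5)/2)*conj(-sqrt(5)/2 - 1/2) + 2*(-1/2 + sqrt(5)/2)*conj(-sqrt(5)/2 - 1/2) + 2*(-sqrt(5)/2 - 1/2)*conj(-1/2 + sqrt(5)/2) + 5*(0)*conj(0) + 5*(0)*conj(0)]
      = (1/20)[(4) + (4) + (-2) + (-2) + (-2) + (-2) + (0) + (0)] = 0/20 = 0
  <chi_3*chi_5, chi_7> = (1/20)[1*(2)*conj(2) + 1*(2)*conj(-2) + 2*(-sqrt(5)/2 - 1/2)*conj(1/2 - sqrt(5)/2) + 2*(-1/2 + sqrt(5)/2)*conj(-sqrt(5)/2 - 1/2) + 2*(-1/2 + sqrt(5)/2)*conj(1/2 + sqrt(5)/2) + 2*(-sqrt(5)/2 - 1/2)*conj(-1/2 + sqrt(5)/2) + 5*(0)*conj(0) + 5*(0)*conj(0)]
      = (1/20)[(4) + (-4) + (2) + (-2) + (2) + (-2) + (0) + (0)] = 0/20 = 0
  <chi_3*chi_5, chi_8> = (1/20)[1*(2)*conj(2) + 1*(2)*conj(2) + 2*(-sqrt(5)/2 - 1/2)*conj(-sqrt(5)/2 - 1/2) + 2*(-1/2 + sqrt(5)/2)*conj(-1/2 + sqrt(5)/2) + 2*(-1/2 + sqrt(5)/2)*conj(-1/2 + sqrt(5)/2) + 2*(-sqrt(5)/2 - 1/2)*conj(-sqrt(5)/2 - 1/2) + 5*(0)*conj(0) + 5*(0)*conj(0)]
      = (1/20)[(4) + (4) + (sqrt(5) + 3) + (3 - sqrt(5)) + (3 - sqrt(5)) + (sqrt(5) + 3) + (0) + (0)] = 20/20 = 1
Hence the multiplicities are chi_8: 1. Dimension check: dim(chi_3)*dim(chi_5) = 1*2 = 2 and sum (mult * dim) = 1*2 = 2.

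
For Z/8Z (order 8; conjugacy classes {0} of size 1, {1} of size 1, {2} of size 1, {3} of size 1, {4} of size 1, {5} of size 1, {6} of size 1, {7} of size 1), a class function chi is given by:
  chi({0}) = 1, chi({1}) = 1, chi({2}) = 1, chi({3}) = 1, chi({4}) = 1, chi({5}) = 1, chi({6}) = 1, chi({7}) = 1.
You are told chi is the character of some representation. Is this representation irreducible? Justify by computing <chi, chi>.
Irreducible: <chi, chi> = 1.

Solution. <chi, chi> = (1/|G|) sum_C |C| * |chi(C)|^2 = (1/8)[1*|1|^2 + 1*|1|^2 + 1*|1|^2 + 1*|1|^2 + 1*|1|^2 + 1*|1|^2 + 1*|1|^2 + 1*|1|^2]
  = (1/8)[(1) + (1) + (1) + (1) + (1) + (1) + (1) + (1)] = 8/8 = 1.
(Exp terms are combined using exp(i*s)*conj(exp(i*t)) = exp(i*(s-t)), and sums of them are collapsed using the identity that for every m > 1 the m distinct m-th roots of unity sum to 0, e.g. 1 + exp(2*I*pi/3) + exp(-2*I*pi/3) = 0.)
A character is irreducible iff <chi, chi> = 1, so this representation is irreducible.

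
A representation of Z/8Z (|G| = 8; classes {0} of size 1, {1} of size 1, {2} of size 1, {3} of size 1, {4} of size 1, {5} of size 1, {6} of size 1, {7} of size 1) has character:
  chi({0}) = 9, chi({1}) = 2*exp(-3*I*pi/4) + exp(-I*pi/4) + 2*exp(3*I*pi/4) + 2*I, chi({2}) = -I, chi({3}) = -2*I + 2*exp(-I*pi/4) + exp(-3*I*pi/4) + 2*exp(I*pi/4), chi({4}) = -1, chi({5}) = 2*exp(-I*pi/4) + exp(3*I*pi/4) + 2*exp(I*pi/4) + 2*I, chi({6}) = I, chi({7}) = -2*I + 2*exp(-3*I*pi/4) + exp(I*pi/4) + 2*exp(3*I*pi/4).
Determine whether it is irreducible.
Not irreducible (reducible): <chi, chi> = 15 > 1.

Details: <chi, chi> = (1/|G|) sum_C |C| * |chi(C)|^2 = (1/8)[1*|9|^2 + 1*|2*exp(-3*I*pi/4) + exp(-I*pi/4) + 2*exp(3*I*pi/4) + 2*I|^2 + 1*|-I|^2 + 1*|-2*I + 2*exp(-I*pi/4) + exp(-3*I*pi/4) + 2*exp(I*pi/4)|^2 + 1*|-1|^2 + 1*|2*exp(-I*pi/4) + exp(3*I*pi/4) + 2*exp(I*pi/4) + 2*I|^2 + 1*|I|^2 + 1*|-2*I + 2*exp(-3*I*pi/4) + exp(I*pi/4) + 2*exp(3*I*pi/4)|^2]
  = (1/8)[(81) + (9 - 2*exp(I*pi/4) + 2*exp(3*I*pi/4)) + (1) + (9 + 2*exp(-I*pi/4) - 2*exp(-3*I*pi/4)) + (1) + (9 + 2*exp(-I*pi/4) - 2*exp(-3*I*pi/4)) + (1) + (9 - 2*exp(I*pi/4) + 2*exp(3*I*pi/4))] = 120/8 = 15.
(Exp terms are combined using exp(i*s)*conj(exp(i*t)) = exp(i*(s-t)), and sums of them are collapsed using the identity that for every m > 1 the m distinct m-th roots of unity sum to 0, e.g. 1 + exp(2*I*pi/3) + exp(-2*I*pi/3) = 0.)
A character is irreducible iff <chi, chi> = 1, so this representation is reducible.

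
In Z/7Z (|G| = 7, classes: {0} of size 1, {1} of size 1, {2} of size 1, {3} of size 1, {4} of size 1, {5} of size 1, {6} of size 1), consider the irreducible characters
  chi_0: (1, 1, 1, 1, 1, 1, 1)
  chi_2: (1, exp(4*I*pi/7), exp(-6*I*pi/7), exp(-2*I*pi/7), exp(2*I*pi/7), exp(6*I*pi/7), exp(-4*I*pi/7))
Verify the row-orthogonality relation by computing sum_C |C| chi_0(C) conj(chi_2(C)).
Sum = 0; so <chi_0, chi_2> = 0 (distinct irreducibles are orthogonal).

Working: Compute term by term over conjugacy classes (|C| * chi_0(C) * conj(chi_2(C))):
  1*(1)*conj(1) + 1*(1)*conj(exp(4*I*pi/7)) + 1*(1)*conj(exp(-6*I*pi/7)) + 1*(1)*conj(exp(-2*I*pi/7)) + 1*(1)*conj(exp(2*I*pi/7)) + 1*(1)*conj(exp(6*I*pi/7)) + 1*(1)*conj(exp(-4*I*pi/7))
  = (1) + (exp(-4*I*pi/7)) + (exp(6*I*pi/7)) + (exp(2*I*pi/7)) + (exp(-2*I*pi/7)) + (exp(-6*I*pi/7)) + (exp(4*I*pi/7))
  = 0.
(Exp terms are combined using exp(i*s)*conj(exp(i*t)) = exp(i*(s-t)), and sums of them are collapsed using the identity that for every m > 1 the m distinct m-th roots of unity sum to 0, e.g. 1 + exp(2*I*pi/3) + exp(-2*I*pi/3) = 0.)
Dividing by |G| = 7 gives 0/7 = 0, matching the row-orthogonality relation <chi_0, chi_2> = [chi_0 = chi_2].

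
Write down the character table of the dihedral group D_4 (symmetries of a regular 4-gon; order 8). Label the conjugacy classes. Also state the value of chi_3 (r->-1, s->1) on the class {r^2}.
Conjugacy classes: {e} of size 1, {r^2} of size 1, {r^1, r^3} of size 2, {s, sr^2, ...} of size 2, {sr, sr^3, ...} of size 2.
Character table:
  irrep \ class              {e} (size 1)  {r^2} (size 1)  {r^1, r^3} (size 2)  {s, sr^2, ...} (size 2)  {sr, sr^3, ...} (size 2)
  chi_1 (triv)               1             1               1                    1                        1                       
  chi_2 (sign: r->1, s->-1)  1             1               1                    -1                       -1                      
  chi_3 (r->-1, s->1)        1             1               -1                   1                        -1                      
  chi_4 (r->-1, s->-1)       1             1               -1                   -1                       1                       
  chi_5 (2d, j=1)            2             -2              0                    0                        0                       

Spot check: chi_3 (r->-1, s->1) on {r^2} = 1.

Argument: D_4 has order 2*4 = 8 with 5 conjugacy classes, hence 5 irreducibles. Sum of squared dims 1 + 1 + 1 + 1 + 4 = 8 = |G|. Linear characters come from the abelianisation; the 2-dimensional irreps have character r^k -> 2*cos(2*pi*j*k/4), reflections -> 0.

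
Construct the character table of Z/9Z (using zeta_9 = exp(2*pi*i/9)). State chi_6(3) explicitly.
Character table of Z/9Z (irreps indexed chi_0,...,chi_8 with chi_k(m) = zeta_9^(k*m), zeta_9 = exp(2*pi*i/9)):
  irrep \ class  {0} (size 1)  {1} (size 1)    {2} (size 1)    {3} (size 1)    {4} (size 1)    {5} (size 1)    {6} (size 1)    {7} (size 1)    {8} (size 1)  
  chi_0          1             1               1               1               1               1               1               1               1             
  chi_1          1             exp(2*I*pi/9)   exp(4*I*pi/9)   exp(2*I*pi/3)   exp(8*I*pi/9)   exp(-8*I*pi/9)  exp(-2*I*pi/3)  exp(-4*I*pi/9)  exp(-2*I*pi/9)
  chi_2          1             exp(4*I*pi/9)   exp(8*I*pi/9)   exp(-2*I*pi/3)  exp(-2*I*pi/9)  exp(2*I*pi/9)   exp(2*I*pi/3)   exp(-8*I*pi/9)  exp(-4*I*pi/9)
  chi_3          1             exp(2*I*pi/3)   exp(-2*I*pi/3)  1               exp(2*I*pi/3)   exp(-2*I*pi/3)  1               exp(2*I*pi/3)   exp(-2*I*pi/3)
  chi_4          1             exp(8*I*pi/9)   exp(-2*I*pi/9)  exp(2*I*pi/3)   exp(-4*I*pi/9)  exp(4*I*pi/9)   exp(-2*I*pi/3)  exp(2*I*pi/9)   exp(-8*I*pi/9)
  chi_5          1             exp(-8*I*pi/9)  exp(2*I*pi/9)   exp(-2*I*pi/3)  exp(4*I*pi/9)   exp(-4*I*pi/9)  exp(2*I*pi/3)   exp(-2*I*pi/9)  exp(8*I*pi/9) 
  chi_6          1             exp(-2*I*pi/3)  exp(2*I*pi/3)   1               exp(-2*I*pi/3)  exp(2*I*pi/3)   1               exp(-2*I*pi/3)  exp(2*I*pi/3) 
  chi_7          1             exp(-4*I*pi/9)  exp(-8*I*pi/9)  exp(2*I*pi/3)   exp(2*I*pi/9)   exp(-2*I*pi/9)  exp(-2*I*pi/3)  exp(8*I*pi/9)   exp(4*I*pi/9) 
  chi_8          1             exp(-2*I*pi/9)  exp(-4*I*pi/9)  exp(-2*I*pi/3)  exp(-8*I*pi/9)  exp(8*I*pi/9)   exp(2*I*pi/3)   exp(4*I*pi/9)   exp(2*I*pi/9) 

Spot check: chi_6(3) = zeta_9^(6*3) = zeta_9^18 = 1.

Solution. Z/9Z is abelian, so all 9 irreducible complex representations are 1-dimensional. They are given by chi_k(m) = zeta_9^(k*m) for k = 0,...,8. Row orthogonality: sum_m chi_k(m) conj(chi_l(m)) = 9 * [k = l].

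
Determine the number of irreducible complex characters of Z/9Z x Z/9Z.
81

Why: The number of irreducible complex representations of a finite group equals its number of conjugacy classes. Z/9Z x Z/9Z is abelian of order 81, so every element is its own conjugacy class: 81 classes, so Z/9Z x Z/9Z (order 81) has exactly 81 irreducible complex representations.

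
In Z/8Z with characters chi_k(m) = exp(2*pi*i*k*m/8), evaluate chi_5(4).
chi_5(4) = zeta_8^20 = -1

Reasoning: chi_5(4) = zeta_8^(5*4) = zeta_8^20. Since zeta_8^8 = 1, this equals zeta_8^4 = exp(2*pi*i*4/8) = -1.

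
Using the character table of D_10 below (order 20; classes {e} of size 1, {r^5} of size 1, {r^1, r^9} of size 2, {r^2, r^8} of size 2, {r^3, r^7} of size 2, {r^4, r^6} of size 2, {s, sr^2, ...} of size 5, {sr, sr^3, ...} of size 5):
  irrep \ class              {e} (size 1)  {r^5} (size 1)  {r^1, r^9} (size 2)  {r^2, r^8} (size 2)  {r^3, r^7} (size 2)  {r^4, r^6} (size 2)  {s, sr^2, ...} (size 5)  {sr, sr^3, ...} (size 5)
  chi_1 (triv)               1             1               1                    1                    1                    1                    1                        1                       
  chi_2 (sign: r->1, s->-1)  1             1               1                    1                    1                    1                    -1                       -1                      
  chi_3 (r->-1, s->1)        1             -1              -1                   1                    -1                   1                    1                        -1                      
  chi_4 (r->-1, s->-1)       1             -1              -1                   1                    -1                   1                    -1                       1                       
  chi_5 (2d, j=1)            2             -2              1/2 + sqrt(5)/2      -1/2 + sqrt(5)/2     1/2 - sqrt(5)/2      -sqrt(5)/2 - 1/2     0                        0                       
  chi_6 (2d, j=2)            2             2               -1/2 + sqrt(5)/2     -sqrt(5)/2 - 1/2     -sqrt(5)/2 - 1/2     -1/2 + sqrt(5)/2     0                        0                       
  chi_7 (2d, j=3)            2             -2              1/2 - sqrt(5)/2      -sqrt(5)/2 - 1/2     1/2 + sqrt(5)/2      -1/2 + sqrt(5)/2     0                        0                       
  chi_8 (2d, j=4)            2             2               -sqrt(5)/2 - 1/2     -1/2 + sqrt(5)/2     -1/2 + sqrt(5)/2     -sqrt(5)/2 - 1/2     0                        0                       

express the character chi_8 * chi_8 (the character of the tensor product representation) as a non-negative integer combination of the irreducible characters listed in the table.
chi_8 tensor chi_8 = chi_1 + chi_2 + chi_6 (all other irreducibles have multiplicity 0).

Reasoning: The character of a tensor product is the pointwise product (chi_8 * chi_8)(C) = chi_8(C) * chi_8(C):
  {e}: (2)*(2), {r^5}: (2)*(2), {r^1, r^9}: (-sqrt(5)/2 - 1/2)*(-sqrt(5)/2 - 1/2), {r^2, r^8}: (-1/2 + sqrt(5)/2)*(-1/2 + sqrt(5)/2), {r^3, r^7}: (-1/2 + sqrt(5)/2)*(-1/2 + sqrt(5)/2), {r^4, r^6}: (-sqrt(5)/2 - 1/2)*(-sqrt(5)/2 - 1/2), {s, sr^2, ...}: (0)*(0), {sr, sr^3, ...}: (0)*(0)
so (chi_8 * chi_8) takes values
  {e} -> 4, {r^5} -> 4, {r^1, r^9} -> sqrt(5)/2 + 3/2, {r^2, r^8} -> 3/2 - sqrt(5)/2, {r^3, r^7} -> 3/2 - sqrt(5)/2, {r^4, r^6} -> sqrt(5)/2 + 3/2, {s, sr^2, ...} -> 0, {sr, sr^3, ...} -> 0.
Now take the inner product of this character with each irreducible chi from the table, <chi_8*chi_8, chi> = (1/20) sum_C |C| (chi_8*chi_8)(C) conj(chi(C)):
  <chi_8*chi_8, chi_1> = (1/20)[1*(4)*conj(1) + 1*(4)*conj(1) + 2*(sqrt(5)/2 + 3/2)*conj(1) + 2*(3/2 - sqrt(5)/2)*conj(1) + 2*(3/2 - sqrt(5)/2)*conj(1) + 2*(sqrt(5)/2 + 3/2)*conj(1) + 5*(0)*conj(1) + 5*(0)*conj(1)]
      = (1/20)[(4) + (4) + (sqrt(5) + 3) + (3 - sqrt(5)) + (3 - sqrt(5)) + (sqrt(5) + 3) + (0) + (0)] = 20/20 = 1
  <chi_8*chi_8, chi_2> = (1/20)[1*(4)*conj(1) + 1*(4)*conj(1) + 2*(sqrt(5)/2 + 3/2)*conj(1) + 2*(3/2 - sqrt(5)/2)*conj(1) + 2*(3/2 - sqrt(5)/2)*conj(1) + 2*(sqrt(5)/2 + 3/2)*conj(1) + 5*(0)*conj(-1) + 5*(0)*conj(-1)]
      = (1/20)[(4) + (4) + (sqrt(5) + 3) + (3 - sqrt(5)) + (3 - sqrt(5)) + (sqrt(5) + 3) + (0) + (0)] = 20/20 = 1
  <chi_8*chi_8, chi_3> = (1/20)[1*(4)*conj(1) + 1*(4)*conj(-1) + 2*(sqrt(5)/2 + 3/2)*conj(-1) + 2*(3/2 - sqrt(5)/2)*conj(1) + 2*(3/2 - sqrt(5)/2)*conj(-1) + 2*(sqrt(5)/2 + 3/2)*conj(1) + 5*(0)*conj(1) + 5*(0)*conj(-1)]
      = (1/20)[(4) + (-4) + (-3 - sqrt(5)) + (3 - sqrt(5)) + (-3 + sqrt(5)) + (sqrt(5) + 3) + (0) + (0)] = 0/20 = 0
  <chi_8*chi_8, chi_4> = (1/20)[1*(4)*conj(1) + 1*(4)*conj(-1) + 2*(sqrt(5)/2 + 3/2)*conj(-1) + 2*(3/2 - sqrt(5)/2)*conj(1) + 2*(3/2 - sqrt(5)/2)*conj(-1) + 2*(sqrt(5)/2 + 3/2)*conj(1) + 5*(0)*conj(-1) + 5*(0)*conj(1)]
      = (1/20)[(4) + (-4) + (-3 - sqrt(5)) + (3 - sqrt(5)) + (-3 + sqrt(5)) + (sqrt(5) + 3) + (0) + (0)] = 0/20 = 0
  <chi_8*chi_8, chi_5> = (1/20)[1*(4)*conj(2) + 1*(4)*conj(-2) + 2*(sqrt(5)/2 + 3/2)*conj(1/2 + sqrt(5)/2) + 2*(3/2 - sqrt(5)/2)*conj(-1/2 + sqrt(5)/2) + 2*(3/2 - sqrt(5)/2)*conj(1/2 - sqrt(5)/2) + 2*(sqrt(5)/2 + 3/2)*conj(-sqrt(5)/2 - 1/2) + 5*(0)*conj(0) + 5*(0)*conj(0)]
      = (1/20)[(8) + (-8) + (4 + 2*sqrt(5)) + (-4 + 2*sqrt(5)) + (4 - 2*sqrt(5)) + (-2*sqrt(5) - 4) + (0) + (0)] = 0/20 = 0
  <chi_8*chi_8, chi_6> = (1/20)[1*(4)*conj(2) + 1*(4)*conj(2) + 2*(sqrt(5)/2 + 3/2)*conj(-1/2 + sqrt(5)/2) + 2*(3/2 - sqrt(5)/2)*conj(-sqrt(5)/2 - 1/2) + 2*(3/2 - sqrt(5)/2)*conj(-sqrt(5)/2 - 1/2) + 2*(sqrt(5)/2 + 3/2)*conj(-1/2 + sqrt(5)/2) + 5*(0)*conj(0) + 5*(0)*conj(0)]
      = (1/20)[(8) + (8) + (1 + sqrt(5)) + (1 - sqrt(5)) + (1 - sqrt(5)) + (1 + sqrt(5)) + (0) + (0)] = 20/20 = 1
  <chi_8*chi_8, chi_7> = (1/20)[1*(4)*conj(2) + 1*(4)*conj(-2) + 2*(sqrt(5)/2 + 3/2)*conj(1/2 - sqrt(5)/2) + 2*(3/2 - sqrt(5)/2)*conj(-sqrt(5)/2 - 1/2) + 2*(3/2 - sqrt(5)/2)*conj(1/2 + sqrt(5)/2) + 2*(sqrt(5)/2 + 3/2)*conj(-1/2 + sqrt(5)/2) + 5*(0)*conj(0) + 5*(0)*conj(0)]
      = (1/20)[(8) + (-8) + (-sqrt(5) - 1) + (1 - sqrt(5)) + (-1 + sqrt(5)) + (1 + sqrt(5)) + (0) + (0)] = 0/20 = 0
  <chi_8*chi_8, chi_8> = (1/20)[1*(4)*conj(2) + 1*(4)*conj(2) + 2*(sqrt(5)/2 + 3/2)*conj(-sqrt(5)/2 - 1/2) + 2*(3/2 - sqrt(5)/2)*conj(-1/2 + sqrt(5)/2) + 2*(3/2 - sqrt(5)/2)*conj(-1/2 + sqrt(5)/2) + 2*(sqrt(5)/2 + 3/2)*conj(-sqrt(5)/2 - 1/2) + 5*(0)*conj(0) + 5*(0)*conj(0)]
      = (1/20)[(8) + (8) + (-2*sqrt(5) - 4) + (-4 + 2*sqrt(5)) + (-4 + 2*sqrt(5)) + (-2*sqrt(5) - 4) + (0) + (0)] = 0/20 = 0
Hence the multiplicities are chi_1: 1, chi_2: 1, chi_6: 1. Dimension check: dim(chi_8)*dim(chi_8) = 2*2 = 4 and sum (mult * dim) = 1*1 + 1*1 + 1*2 = 4.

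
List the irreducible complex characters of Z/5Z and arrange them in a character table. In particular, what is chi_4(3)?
Character table of Z/5Z (irreps indexed chi_0,...,chi_4 with chi_k(m) = zeta_5^(k*m), zeta_5 = exp(2*pi*i/5)):
  irrep \ class  {0} (size 1)  {1} (size 1)    {2} (size 1)    {3} (size 1)    {4} (size 1)  
  chi_0          1             1               1               1               1             
  chi_1          1             exp(2*I*pi/5)   exp(4*I*pi/5)   exp(-4*I*pi/5)  exp(-2*I*pi/5)
  chi_2          1             exp(4*I*pi/5)   exp(-2*I*pi/5)  exp(2*I*pi/5)   exp(-4*I*pi/5)
  chi_3          1             exp(-4*I*pi/5)  exp(2*I*pi/5)   exp(-2*I*pi/5)  exp(4*I*pi/5) 
  chi_4          1             exp(-2*I*pi/5)  exp(-4*I*pi/5)  exp(4*I*pi/5)   exp(2*I*pi/5) 

Spot check: chi_4(3) = zeta_5^(4*3) = zeta_5^12 = exp(4*I*pi/5).

Justification: Z/5Z is abelian, so all 5 irreducible complex representations are 1-dimensional. They are given by chi_k(m) = zeta_5^(k*m) for k = 0,...,4. Row orthogonality: sum_m chi_k(m) conj(chi_l(m)) = 5 * [k = l].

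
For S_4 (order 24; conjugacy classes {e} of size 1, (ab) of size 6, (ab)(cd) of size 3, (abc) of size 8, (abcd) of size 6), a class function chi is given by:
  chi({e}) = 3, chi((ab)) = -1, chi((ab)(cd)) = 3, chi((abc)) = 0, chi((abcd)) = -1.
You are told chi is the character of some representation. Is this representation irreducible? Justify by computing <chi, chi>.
Not irreducible (reducible): <chi, chi> = 2 > 1.

Justification: <chi, chi> = (1/|G|) sum_C |C| * |chi(C)|^2 = (1/24)[1*|3|^2 + 6*|-1|^2 + 3*|3|^2 + 8*|0|^2 + 6*|-1|^2]
  = (1/24)[(9) + (6) + (27) + (0) + (6)] = 48/24 = 2.
A character is irreducible iff <chi, chi> = 1, so this representation is reducible.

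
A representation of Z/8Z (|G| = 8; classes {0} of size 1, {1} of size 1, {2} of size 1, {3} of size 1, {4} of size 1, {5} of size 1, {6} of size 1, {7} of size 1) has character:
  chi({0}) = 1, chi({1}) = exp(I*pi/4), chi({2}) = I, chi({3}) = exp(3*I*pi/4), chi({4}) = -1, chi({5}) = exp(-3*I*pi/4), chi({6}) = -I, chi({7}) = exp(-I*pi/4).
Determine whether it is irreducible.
Irreducible: <chi, chi> = 1.

Why: <chi, chi> = (1/|G|) sum_C |C| * |chi(C)|^2 = (1/8)[1*|1|^2 + 1*|exp(I*pi/4)|^2 + 1*|I|^2 + 1*|exp(3*I*pi/4)|^2 + 1*|-1|^2 + 1*|exp(-3*I*pi/4)|^2 + 1*|-I|^2 + 1*|exp(-I*pi/4)|^2]
  = (1/8)[(1) + (1) + (1) + (1) + (1) + (1) + (1) + (1)] = 8/8 = 1.
(Exp terms are combined using exp(i*s)*conj(exp(i*t)) = exp(i*(s-t)), and sums of them are collapsed using the identity that for every m > 1 the m distinct m-th roots of unity sum to 0, e.g. 1 + exp(2*I*pi/3) + exp(-2*I*pi/3) = 0.)
A character is irreducible iff <chi, chi> = 1, so this representation is irreducible.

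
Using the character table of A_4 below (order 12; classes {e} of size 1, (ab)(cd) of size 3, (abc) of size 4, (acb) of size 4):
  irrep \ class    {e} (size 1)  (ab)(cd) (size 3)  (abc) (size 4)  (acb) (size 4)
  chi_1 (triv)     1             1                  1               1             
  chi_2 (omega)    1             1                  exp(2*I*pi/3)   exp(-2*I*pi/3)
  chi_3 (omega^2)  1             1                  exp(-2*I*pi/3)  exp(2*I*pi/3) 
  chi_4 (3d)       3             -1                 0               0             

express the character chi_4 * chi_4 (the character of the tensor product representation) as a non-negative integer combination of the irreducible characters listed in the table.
chi_4 tensor chi_4 = chi_1 + chi_2 + chi_3 + 2*chi_4 (all other irreducibles have multiplicity 0).

Justification: The character of a tensor product is the pointwise product (chi_4 * chi_4)(C) = chi_4(C) * chi_4(C):
  {e}: (3)*(3), (ab)(cd): (-1)*(-1), (abc): (0)*(0), (acb): (0)*(0)
so (chi_4 * chi_4) takes values
  {e} -> 9, (ab)(cd) -> 1, (abc) -> 0, (acb) -> 0.
Now take the inner product of this character with each irreducible chi from the table, <chi_4*chi_4, chi> = (1/12) sum_C |C| (chi_4*chi_4)(C) conj(chi(C)):
  <chi_4*chi_4, chi_1> = (1/12)[1*(9)*conj(1) + 3*(1)*conj(1) + 4*(0)*conj(1) + 4*(0)*conj(1)]
      = (1/12)[(9) + (3) + (0) + (0)] = 12/12 = 1
  <chi_4*chi_4, chi_2> = (1/12)[1*(9)*conj(1) + 3*(1)*conj(1) + 4*(0)*conj(exp(2*I*pi/3)) + 4*(0)*conj(exp(-2*I*pi/3))]
      = (1/12)[(9) + (3) + (0) + (0)] = 12/12 = 1
  <chi_4*chi_4, chi_3> = (1/12)[1*(9)*conj(1) + 3*(1)*conj(1) + 4*(0)*conj(exp(-2*I*pi/3)) + 4*(0)*conj(exp(2*I*pi/3))]
      = (1/12)[(9) + (3) + (0) + (0)] = 12/12 = 1
  <chi_4*chi_4, chi_4> = (1/12)[1*(9)*conj(3) + 3*(1)*conj(-1) + 4*(0)*conj(0) + 4*(0)*conj(0)]
      = (1/12)[(27) + (-3) + (0) + (0)] = 24/12 = 2
(Exp terms are combined using exp(i*s)*conj(exp(i*t)) = exp(i*(s-t)), and sums of them are collapsed using the identity that for every m > 1 the m distinct m-th roots of unity sum to 0, e.g. 1 + exp(2*I*pi/3) + exp(-2*I*pi/3) = 0.)
Hence the multiplicities are chi_1: 1, chi_2: 1, chi_3: 1, chi_4: 2. Dimension check: dim(chi_4)*dim(chi_4) = 3*3 = 9 and sum (mult * dim) = 1*1 + 1*1 + 1*1 + 2*3 = 9.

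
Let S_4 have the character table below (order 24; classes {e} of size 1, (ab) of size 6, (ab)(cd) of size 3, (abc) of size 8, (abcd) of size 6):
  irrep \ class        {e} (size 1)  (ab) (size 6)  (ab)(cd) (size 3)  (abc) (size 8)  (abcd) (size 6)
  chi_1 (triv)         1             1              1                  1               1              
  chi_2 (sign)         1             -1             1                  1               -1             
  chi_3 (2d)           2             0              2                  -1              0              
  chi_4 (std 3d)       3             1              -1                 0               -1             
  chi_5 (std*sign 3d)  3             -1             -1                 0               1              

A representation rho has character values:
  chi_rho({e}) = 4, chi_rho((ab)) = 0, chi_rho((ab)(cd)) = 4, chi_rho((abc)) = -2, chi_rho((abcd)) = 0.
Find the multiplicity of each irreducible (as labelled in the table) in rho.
Multiplicities: chi_1: 0, chi_2: 0, chi_3: 2, chi_4: 0, chi_5: 0.

Working: Use <chi_rho, chi> = (1/|G|) sum_C |C| * chi_rho(C) * conj(chi(C)) with |G| = 24 for each irreducible chi in the table:
  <chi_rho, chi_1> = (1/24)[1*(4)*conj(1) + 6*(0)*conj(1) + 3*(4)*conj(1) + 8*(-2)*conj(1) + 6*(0)*conj(1)]
      = (1/24)[(4) + (0) + (12) + (-16) + (0)] = 0/24 = 0
  <chi_rho, chi_2> = (1/24)[1*(4)*conj(1) + 6*(0)*conj(-1) + 3*(4)*conj(1) + 8*(-2)*conj(1) + 6*(0)*conj(-1)]
      = (1/24)[(4) + (0) + (12) + (-16) + (0)] = 0/24 = 0
  <chi_rho, chi_3> = (1/24)[1*(4)*conj(2) + 6*(0)*conj(0) + 3*(4)*conj(2) + 8*(-2)*conj(-1) + 6*(0)*conj(0)]
      = (1/24)[(8) + (0) + (24) + (16) + (0)] = 48/24 = 2
  <chi_rho, chi_4> = (1/24)[1*(4)*conj(3) + 6*(0)*conj(1) + 3*(4)*conj(-1) + 8*(-2)*conj(0) + 6*(0)*conj(-1)]
      = (1/24)[(12) + (0) + (-12) + (0) + (0)] = 0/24 = 0
  <chi_rho, chi_5> = (1/24)[1*(4)*conj(3) + 6*(0)*conj(-1) + 3*(4)*conj(-1) + 8*(-2)*conj(0) + 6*(0)*conj(1)]
      = (1/24)[(12) + (0) + (-12) + (0) + (0)] = 0/24 = 0
Dimension check: dim(rho) = sum (mult * dim) = 0*1 + 0*1 + 2*2 + 0*3 + 0*3 = 4 = chi_rho(e) = 4.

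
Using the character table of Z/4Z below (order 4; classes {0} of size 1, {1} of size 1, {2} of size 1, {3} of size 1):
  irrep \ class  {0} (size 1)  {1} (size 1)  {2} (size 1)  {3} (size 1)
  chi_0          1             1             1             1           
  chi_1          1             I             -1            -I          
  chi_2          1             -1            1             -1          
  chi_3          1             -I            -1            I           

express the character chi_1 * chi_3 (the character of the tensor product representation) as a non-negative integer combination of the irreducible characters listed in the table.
chi_1 tensor chi_3 = chi_0 (all other irreducibles have multiplicity 0).

Solution. The character of a tensor product is the pointwise product (chi_1 * chi_3)(C) = chi_1(C) * chi_3(C):
  {0}: (1)*(1), {1}: (I)*(-I), {2}: (-1)*(-1), {3}: (-I)*(I)
so (chi_1 * chi_3) takes values
  {0} -> 1, {1} -> 1, {2} -> 1, {3} -> 1.
Now take the inner product of this character with each irreducible chi from the table, <chi_1*chi_3, chi> = (1/4) sum_C |C| (chi_1*chi_3)(C) conj(chi(C)):
  <chi_1*chi_3, chi_0> = (1/4)[1*(1)*conj(1) + 1*(1)*conj(1) + 1*(1)*conj(1) + 1*(1)*conj(1)]
      = (1/4)[(1) + (1) + (1) + (1)] = 4/4 = 1
  <chi_1*chi_3, chi_1> = (1/4)[1*(1)*conj(1) + 1*(1)*conj(I) + 1*(1)*conj(-1) + 1*(1)*conj(-I)]
      = (1/4)[(1) + (-I) + (-1) + (I)] = 0/4 = 0
  <chi_1*chi_3, chi_2> = (1/4)[1*(1)*conj(1) + 1*(1)*conj(-1) + 1*(1)*conj(1) + 1*(1)*conj(-1)]
      = (1/4)[(1) + (-1) + (1) + (-1)] = 0/4 = 0
  <chi_1*chi_3, chi_3> = (1/4)[1*(1)*conj(1) + 1*(1)*conj(-I) + 1*(1)*conj(-1) + 1*(1)*conj(I)]
      = (1/4)[(1) + (I) + (-1) + (-I)] = 0/4 = 0
(Exp terms are combined using exp(i*s)*conj(exp(i*t)) = exp(i*(s-t)), and sums of them are collapsed using the identity that for every m > 1 the m distinct m-th roots of unity sum to 0, e.g. 1 + exp(2*I*pi/3) + exp(-2*I*pi/3) = 0.)
Hence the multiplicities are chi_0: 1. Dimension check: dim(chi_1)*dim(chi_3) = 1*1 = 1 and sum (mult * dim) = 1*1 = 1.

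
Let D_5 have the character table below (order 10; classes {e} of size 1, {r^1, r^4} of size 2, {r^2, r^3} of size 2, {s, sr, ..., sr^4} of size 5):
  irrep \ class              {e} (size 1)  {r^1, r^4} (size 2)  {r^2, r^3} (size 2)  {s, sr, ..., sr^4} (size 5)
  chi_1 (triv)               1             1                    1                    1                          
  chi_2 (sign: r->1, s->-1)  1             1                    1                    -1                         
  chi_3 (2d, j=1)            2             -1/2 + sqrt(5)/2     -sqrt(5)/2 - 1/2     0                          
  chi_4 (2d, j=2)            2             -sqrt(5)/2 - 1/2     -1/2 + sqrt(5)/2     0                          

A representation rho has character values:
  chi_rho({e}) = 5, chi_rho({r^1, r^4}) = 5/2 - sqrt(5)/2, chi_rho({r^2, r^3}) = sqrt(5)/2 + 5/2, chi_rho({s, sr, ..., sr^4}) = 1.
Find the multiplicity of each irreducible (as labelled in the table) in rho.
Multiplicities: chi_1: 2, chi_2: 1, chi_3: 0, chi_4: 1.

Argument: Use <chi_rho, chi> = (1/|G|) sum_C |C| * chi_rho(C) * conj(chi(C)) with |G| = 10 for each irreducible chi in the table:
  <chi_rho, chi_1> = (1/10)[1*(5)*conj(1) + 2*(5/2 - sqrt(5)/2)*conj(1) + 2*(sqrt(5)/2 + 5/2)*conj(1) + 5*(1)*conj(1)]
      = (1/10)[(5) + (5 - sqrt(5)) + (sqrt(5) + 5) + (5)] = 20/10 = 2
  <chi_rho, chi_2> = (1/10)[1*(5)*conj(1) + 2*(5/2 - sqrt(5)/2)*conj(1) + 2*(sqrt(5)/2 + 5/2)*conj(1) + 5*(1)*conj(-1)]
      = (1/10)[(5) + (5 - sqrt(5)) + (sqrt(5) + 5) + (-5)] = 10/10 = 1
  <chi_rho, chi_3> = (1/10)[1*(5)*conj(2) + 2*(5/2 - sqrt(5)/2)*conj(-1/2 + sqrt(5)/2) + 2*(sqrt(5)/2 + 5/2)*conj(-sqrt(5)/2 - 1/2) + 5*(1)*conj(0)]
      = (1/10)[(10) + (-5 + 3*sqrt(5)) + (-3*sqrt(5) - 5) + (0)] = 0/10 = 0
  <chi_rho, chi_4> = (1/10)[1*(5)*conj(2) + 2*(5/2 - sqrt(5)/2)*conj(-sqrt(5)/2 - 1/2) + 2*(sqrt(5)/2 + 5/2)*conj(-1/2 + sqrt(5)/2) + 5*(1)*conj(0)]
      = (1/10)[(10) + (-2*sqrt(5)) + (2*sqrt(5)) + (0)] = 10/10 = 1
Dimension check: dim(rho) = sum (mult * dim) = 2*1 + 1*1 + 0*2 + 1*2 = 5 = chi_rho(e) = 5.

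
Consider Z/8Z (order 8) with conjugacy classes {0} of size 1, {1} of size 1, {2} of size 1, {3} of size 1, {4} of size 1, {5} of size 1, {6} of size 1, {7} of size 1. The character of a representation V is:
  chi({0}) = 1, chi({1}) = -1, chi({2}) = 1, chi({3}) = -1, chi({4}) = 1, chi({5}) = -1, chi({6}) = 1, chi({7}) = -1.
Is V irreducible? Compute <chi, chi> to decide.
Irreducible: <chi, chi> = 1.

Derivation: <chi, chi> = (1/|G|) sum_C |C| * |chi(C)|^2 = (1/8)[1*|1|^2 + 1*|-1|^2 + 1*|1|^2 + 1*|-1|^2 + 1*|1|^2 + 1*|-1|^2 + 1*|1|^2 + 1*|-1|^2]
  = (1/8)[(1) + (1) + (1) + (1) + (1) + (1) + (1) + (1)] = 8/8 = 1.
(Exp terms are combined using exp(i*s)*conj(exp(i*t)) = exp(i*(s-t)), and sums of them are collapsed using the identity that for every m > 1 the m distinct m-th roots of unity sum to 0, e.g. 1 + exp(2*I*pi/3) + exp(-2*I*pi/3) = 0.)
A character is irreducible iff <chi, chi> = 1, so this representation is irreducible.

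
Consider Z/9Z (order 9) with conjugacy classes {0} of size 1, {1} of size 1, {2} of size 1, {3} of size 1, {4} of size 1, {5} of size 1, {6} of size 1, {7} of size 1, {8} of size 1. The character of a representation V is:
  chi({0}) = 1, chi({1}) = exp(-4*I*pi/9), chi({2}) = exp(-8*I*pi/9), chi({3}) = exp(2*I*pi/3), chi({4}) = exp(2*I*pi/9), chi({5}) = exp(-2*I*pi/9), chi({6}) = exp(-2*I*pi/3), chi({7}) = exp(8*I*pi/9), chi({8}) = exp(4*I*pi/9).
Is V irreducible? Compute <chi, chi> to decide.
Irreducible: <chi, chi> = 1.

Why: <chi, chi> = (1/|G|) sum_C |C| * |chi(C)|^2 = (1/9)[1*|1|^2 + 1*|exp(-4*I*pi/9)|^2 + 1*|exp(-8*I*pi/9)|^2 + 1*|exp(2*I*pi/3)|^2 + 1*|exp(2*I*pi/9)|^2 + 1*|exp(-2*I*pi/9)|^2 + 1*|exp(-2*I*pi/3)|^2 + 1*|exp(8*I*pi/9)|^2 + 1*|exp(4*I*pi/9)|^2]
  = (1/9)[(1) + (1) + (1) + (1) + (1) + (1) + (1) + (1) + (1)] = 9/9 = 1.
(Exp terms are combined using exp(i*s)*conj(exp(i*t)) = exp(i*(s-t)), and sums of them are collapsed using the identity that for every m > 1 the m distinct m-th roots of unity sum to 0, e.g. 1 + exp(2*I*pi/3) + exp(-2*I*pi/3) = 0.)
A character is irreducible iff <chi, chi> = 1, so this representation is irreducible.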